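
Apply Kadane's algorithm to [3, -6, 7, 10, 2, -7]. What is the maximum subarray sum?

Using Kadane's algorithm on [3, -6, 7, 10, 2, -7]:

Scanning through the array:
Position 1 (value -6): max_ending_here = -3, max_so_far = 3
Position 2 (value 7): max_ending_here = 7, max_so_far = 7
Position 3 (value 10): max_ending_here = 17, max_so_far = 17
Position 4 (value 2): max_ending_here = 19, max_so_far = 19
Position 5 (value -7): max_ending_here = 12, max_so_far = 19

Maximum subarray: [7, 10, 2]
Maximum sum: 19

The maximum subarray is [7, 10, 2] with sum 19. This subarray runs from index 2 to index 4.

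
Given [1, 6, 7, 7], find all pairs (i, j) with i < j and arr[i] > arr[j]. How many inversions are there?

Finding inversions in [1, 6, 7, 7]:


Total inversions: 0

The array has 0 inversions. It is already sorted.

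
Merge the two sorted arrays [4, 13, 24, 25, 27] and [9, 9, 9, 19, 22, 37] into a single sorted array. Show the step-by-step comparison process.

Merging process:

Compare 4 vs 9: take 4 from left. Merged: [4]
Compare 13 vs 9: take 9 from right. Merged: [4, 9]
Compare 13 vs 9: take 9 from right. Merged: [4, 9, 9]
Compare 13 vs 9: take 9 from right. Merged: [4, 9, 9, 9]
Compare 13 vs 19: take 13 from left. Merged: [4, 9, 9, 9, 13]
Compare 24 vs 19: take 19 from right. Merged: [4, 9, 9, 9, 13, 19]
Compare 24 vs 22: take 22 from right. Merged: [4, 9, 9, 9, 13, 19, 22]
Compare 24 vs 37: take 24 from left. Merged: [4, 9, 9, 9, 13, 19, 22, 24]
Compare 25 vs 37: take 25 from left. Merged: [4, 9, 9, 9, 13, 19, 22, 24, 25]
Compare 27 vs 37: take 27 from left. Merged: [4, 9, 9, 9, 13, 19, 22, 24, 25, 27]
Append remaining from right: [37]. Merged: [4, 9, 9, 9, 13, 19, 22, 24, 25, 27, 37]

Final merged array: [4, 9, 9, 9, 13, 19, 22, 24, 25, 27, 37]
Total comparisons: 10

The merged array is [4, 9, 9, 9, 13, 19, 22, 24, 25, 27, 37], requiring 10 comparisons. The merge step runs in O(n) time where n is the total number of elements.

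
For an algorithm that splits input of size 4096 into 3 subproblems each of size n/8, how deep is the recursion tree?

For divide and conquer with division factor 8:

Problem sizes at each level:
Level 0: 4096
Level 1: 512
Level 2: 64
Level 3: 8
Level 4: 1

The root is level 0 and the size-1 base case is level 4 (the tree spans levels 0 through 4, i.e. 5 levels counting the root), so the depth is the number of divisions: log_8(4096) = 4

The recursion tree depth is log_8(4096) = 4. At each level, the problem size is divided by 8, so it takes 4 divisions to reduce to a base case of size 1. The algorithm makes 3 recursive calls at each level.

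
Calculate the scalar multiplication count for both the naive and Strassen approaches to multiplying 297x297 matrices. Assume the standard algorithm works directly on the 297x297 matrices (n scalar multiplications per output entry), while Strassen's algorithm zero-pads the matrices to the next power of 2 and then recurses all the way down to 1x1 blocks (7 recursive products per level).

Matrix multiplication for 297x297 matrices:

Strassen's algorithm requires power-of-2 dimensions. Pad 297x297 to 512x512 (next power of 2).

Standard algorithm: 297^3 = 26198073 multiplications
Strassen's algorithm: 7^(log2(512)) = 7^9 = 40353607 multiplications
Difference: 26198073 - 40353607 = -14155534 (Strassen uses MORE here due to padding overhead — for small or just-over-power-of-2 n, padding can outweigh the per-level savings)

Standard: 26198073 multiplications (297^3). Strassen: 40353607 multiplications (7^9, after padding to 512x512). Strassen reduces 8 recursive multiplications to 7 at each level.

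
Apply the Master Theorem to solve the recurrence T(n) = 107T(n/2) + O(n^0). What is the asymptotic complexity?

Master Theorem for T(n) = 107T(n/2) + O(n^0):

a = 107, b = 2, c = 0
log_b(a) = log_2(107) = 6.7415

Case 1: c = 0 < log_2(107) = 6.7415
T(n) = O(n^(log_2 107))

For T(n) = 107T(n/2) + O(n^0): log_2(107) = 6.7415. This is Case 1 of the Master Theorem (c < log_b(a), work dominated by leaves), giving O(n^(log_2 107)).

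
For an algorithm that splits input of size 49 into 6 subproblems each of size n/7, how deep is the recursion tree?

For divide and conquer with division factor 7:

Problem sizes at each level:
Level 0: 49
Level 1: 7
Level 2: 1

The root is level 0 and the size-1 base case is level 2 (the tree spans levels 0 through 2, i.e. 3 levels counting the root), so the depth is the number of divisions: log_7(49) = 2

The recursion tree depth is log_7(49) = 2. At each level, the problem size is divided by 7, so it takes 2 divisions to reduce to a base case of size 1. The algorithm makes 6 recursive calls at each level.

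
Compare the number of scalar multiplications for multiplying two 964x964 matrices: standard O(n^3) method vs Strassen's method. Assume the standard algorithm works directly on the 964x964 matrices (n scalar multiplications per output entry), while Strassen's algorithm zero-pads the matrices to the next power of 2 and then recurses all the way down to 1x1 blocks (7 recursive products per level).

Matrix multiplication for 964x964 matrices:

Strassen's algorithm requires power-of-2 dimensions. Pad 964x964 to 1024x1024 (next power of 2).

Standard algorithm: 964^3 = 895841344 multiplications
Strassen's algorithm: 7^(log2(1024)) = 7^10 = 282475249 multiplications
Savings: 895841344 - 282475249 = 613366095 multiplications

Standard: 895841344 multiplications (964^3). Strassen: 282475249 multiplications (7^10, after padding to 1024x1024). Strassen reduces 8 recursive multiplications to 7 at each level.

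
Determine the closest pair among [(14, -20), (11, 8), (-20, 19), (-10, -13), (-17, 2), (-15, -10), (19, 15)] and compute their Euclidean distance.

Computing all pairwise distances among 7 points:

d((14, -20), (11, 8)) = 28.1603
d((14, -20), (-20, 19)) = 51.7397
d((14, -20), (-10, -13)) = 25.0
d((14, -20), (-17, 2)) = 38.0132
d((14, -20), (-15, -10)) = 30.6757
d((14, -20), (19, 15)) = 35.3553
d((11, 8), (-20, 19)) = 32.8938
d((11, 8), (-10, -13)) = 29.6985
d((11, 8), (-17, 2)) = 28.6356
d((11, 8), (-15, -10)) = 31.6228
d((11, 8), (19, 15)) = 10.6301
d((-20, 19), (-10, -13)) = 33.5261
d((-20, 19), (-17, 2)) = 17.2627
d((-20, 19), (-15, -10)) = 29.4279
d((-20, 19), (19, 15)) = 39.2046
d((-10, -13), (-17, 2)) = 16.5529
d((-10, -13), (-15, -10)) = 5.831 <-- minimum
d((-10, -13), (19, 15)) = 40.3113
d((-17, 2), (-15, -10)) = 12.1655
d((-17, 2), (19, 15)) = 38.2753
d((-15, -10), (19, 15)) = 42.2019

Closest pair: (-10, -13) and (-15, -10) with distance 5.831

The closest pair is (-10, -13) and (-15, -10) with Euclidean distance 5.831. For 7 points, brute-force pairwise comparison is shown above. For large n, the divide-and-conquer algorithm (sort by x, recurse on halves, check the dividing strip) achieves O(n log n).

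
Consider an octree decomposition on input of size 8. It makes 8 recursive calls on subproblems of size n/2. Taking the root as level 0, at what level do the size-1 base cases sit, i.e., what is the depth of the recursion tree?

For divide and conquer with division factor 2:

Problem sizes at each level:
Level 0: 8
Level 1: 4
Level 2: 2
Level 3: 1

The root is level 0 and the size-1 base case is level 3 (the tree spans levels 0 through 3, i.e. 4 levels counting the root), so the depth is the number of divisions: log_2(8) = 3

The recursion tree depth is log_2(8) = 3. At each level, the problem size is divided by 2, so it takes 3 divisions to reduce to a base case of size 1. The algorithm makes 8 recursive calls at each level.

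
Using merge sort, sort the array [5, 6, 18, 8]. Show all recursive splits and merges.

Merge sort trace:

Split: [5, 6, 18, 8] -> [5, 6] and [18, 8]
  Split: [5, 6] -> [5] and [6]
  Merge: [5] + [6] -> [5, 6]
  Split: [18, 8] -> [18] and [8]
  Merge: [18] + [8] -> [8, 18]
Merge: [5, 6] + [8, 18] -> [5, 6, 8, 18]

Final sorted array: [5, 6, 8, 18]

The merge sort proceeds by recursively splitting the array and merging sorted halves.
After all merges, the sorted array is [5, 6, 8, 18].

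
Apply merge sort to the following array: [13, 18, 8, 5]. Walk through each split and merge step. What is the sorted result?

Merge sort trace:

Split: [13, 18, 8, 5] -> [13, 18] and [8, 5]
  Split: [13, 18] -> [13] and [18]
  Merge: [13] + [18] -> [13, 18]
  Split: [8, 5] -> [8] and [5]
  Merge: [8] + [5] -> [5, 8]
Merge: [13, 18] + [5, 8] -> [5, 8, 13, 18]

Final sorted array: [5, 8, 13, 18]

The merge sort proceeds by recursively splitting the array and merging sorted halves.
After all merges, the sorted array is [5, 8, 13, 18].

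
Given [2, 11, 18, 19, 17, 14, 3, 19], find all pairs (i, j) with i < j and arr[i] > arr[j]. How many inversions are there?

Finding inversions in [2, 11, 18, 19, 17, 14, 3, 19]:

(1, 6): arr[1]=11 > arr[6]=3
(2, 4): arr[2]=18 > arr[4]=17
(2, 5): arr[2]=18 > arr[5]=14
(2, 6): arr[2]=18 > arr[6]=3
(3, 4): arr[3]=19 > arr[4]=17
(3, 5): arr[3]=19 > arr[5]=14
(3, 6): arr[3]=19 > arr[6]=3
(4, 5): arr[4]=17 > arr[5]=14
(4, 6): arr[4]=17 > arr[6]=3
(5, 6): arr[5]=14 > arr[6]=3

Total inversions: 10

The array has 10 inversion(s): (1,6), (2,4), (2,5), (2,6), (3,4), (3,5), (3,6), (4,5), (4,6), (5,6). Each pair (i,j) satisfies i < j and arr[i] > arr[j].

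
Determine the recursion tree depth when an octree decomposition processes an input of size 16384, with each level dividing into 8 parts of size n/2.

For divide and conquer with division factor 2:

Problem sizes at each level:
Level 0: 16384
Level 1: 8192
Level 2: 4096
Level 3: 2048
Level 4: 1024
Level 5: 512
Level 6: 256
Level 7: 128
Level 8: 64
Level 9: 32
Level 10: 16
Level 11: 8
Level 12: 4
Level 13: 2
Level 14: 1

The root is level 0 and the size-1 base case is level 14 (the tree spans levels 0 through 14, i.e. 15 levels counting the root), so the depth is the number of divisions: log_2(16384) = 14

The recursion tree depth is log_2(16384) = 14. At each level, the problem size is divided by 2, so it takes 14 divisions to reduce to a base case of size 1. The algorithm makes 8 recursive calls at each level.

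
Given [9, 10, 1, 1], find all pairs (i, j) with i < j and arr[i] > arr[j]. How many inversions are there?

Finding inversions in [9, 10, 1, 1]:

(0, 2): arr[0]=9 > arr[2]=1
(0, 3): arr[0]=9 > arr[3]=1
(1, 2): arr[1]=10 > arr[2]=1
(1, 3): arr[1]=10 > arr[3]=1

Total inversions: 4

The array has 4 inversion(s): (0,2), (0,3), (1,2), (1,3). Each pair (i,j) satisfies i < j and arr[i] > arr[j].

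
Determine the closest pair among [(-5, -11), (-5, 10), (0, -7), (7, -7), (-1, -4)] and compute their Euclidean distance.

Computing all pairwise distances among 5 points:

d((-5, -11), (-5, 10)) = 21.0
d((-5, -11), (0, -7)) = 6.4031
d((-5, -11), (7, -7)) = 12.6491
d((-5, -11), (-1, -4)) = 8.0623
d((-5, 10), (0, -7)) = 17.72
d((-5, 10), (7, -7)) = 20.8087
d((-5, 10), (-1, -4)) = 14.5602
d((0, -7), (7, -7)) = 7.0
d((0, -7), (-1, -4)) = 3.1623 <-- minimum
d((7, -7), (-1, -4)) = 8.544

Closest pair: (0, -7) and (-1, -4) with distance 3.1623

The closest pair is (0, -7) and (-1, -4) with Euclidean distance 3.1623. For 5 points, brute-force pairwise comparison is shown above. For large n, the divide-and-conquer algorithm (sort by x, recurse on halves, check the dividing strip) achieves O(n log n).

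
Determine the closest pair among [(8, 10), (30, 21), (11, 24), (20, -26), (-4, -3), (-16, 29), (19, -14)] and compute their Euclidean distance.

Computing all pairwise distances among 7 points:

d((8, 10), (30, 21)) = 24.5967
d((8, 10), (11, 24)) = 14.3178
d((8, 10), (20, -26)) = 37.9473
d((8, 10), (-4, -3)) = 17.6918
d((8, 10), (-16, 29)) = 30.6105
d((8, 10), (19, -14)) = 26.4008
d((30, 21), (11, 24)) = 19.2354
d((30, 21), (20, -26)) = 48.0521
d((30, 21), (-4, -3)) = 41.6173
d((30, 21), (-16, 29)) = 46.6905
d((30, 21), (19, -14)) = 36.6879
d((11, 24), (20, -26)) = 50.8035
d((11, 24), (-4, -3)) = 30.8869
d((11, 24), (-16, 29)) = 27.4591
d((11, 24), (19, -14)) = 38.833
d((20, -26), (-4, -3)) = 33.2415
d((20, -26), (-16, 29)) = 65.7343
d((20, -26), (19, -14)) = 12.0416 <-- minimum
d((-4, -3), (-16, 29)) = 34.176
d((-4, -3), (19, -14)) = 25.4951
d((-16, 29), (19, -14)) = 55.4437

Closest pair: (20, -26) and (19, -14) with distance 12.0416

The closest pair is (20, -26) and (19, -14) with Euclidean distance 12.0416. For 7 points, brute-force pairwise comparison is shown above. For large n, the divide-and-conquer algorithm (sort by x, recurse on halves, check the dividing strip) achieves O(n log n).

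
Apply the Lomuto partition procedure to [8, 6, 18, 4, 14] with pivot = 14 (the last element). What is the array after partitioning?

Lomuto partition with pivot = 14:

Initial array: [8, 6, 18, 4, 14]

arr[0]=8 <= 14: swap with position 0, array becomes [8, 6, 18, 4, 14]
arr[1]=6 <= 14: swap with position 1, array becomes [8, 6, 18, 4, 14]
arr[2]=18 > 14: no swap
arr[3]=4 <= 14: swap with position 2, array becomes [8, 6, 4, 18, 14]

Place pivot at position 3: [8, 6, 4, 14, 18]
Pivot position: 3

After partitioning with pivot 14, the array becomes [8, 6, 4, 14, 18]. The pivot is placed at index 3. All elements to the left of the pivot are <= 14, and all elements to the right are > 14.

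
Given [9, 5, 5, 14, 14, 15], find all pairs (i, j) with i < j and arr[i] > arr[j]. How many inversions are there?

Finding inversions in [9, 5, 5, 14, 14, 15]:

(0, 1): arr[0]=9 > arr[1]=5
(0, 2): arr[0]=9 > arr[2]=5

Total inversions: 2

The array has 2 inversion(s): (0,1), (0,2). Each pair (i,j) satisfies i < j and arr[i] > arr[j].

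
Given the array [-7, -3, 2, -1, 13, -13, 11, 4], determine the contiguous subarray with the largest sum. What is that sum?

Using Kadane's algorithm on [-7, -3, 2, -1, 13, -13, 11, 4]:

Scanning through the array:
Position 1 (value -3): max_ending_here = -3, max_so_far = -3
Position 2 (value 2): max_ending_here = 2, max_so_far = 2
Position 3 (value -1): max_ending_here = 1, max_so_far = 2
Position 4 (value 13): max_ending_here = 14, max_so_far = 14
Position 5 (value -13): max_ending_here = 1, max_so_far = 14
Position 6 (value 11): max_ending_here = 12, max_so_far = 14
Position 7 (value 4): max_ending_here = 16, max_so_far = 16

Maximum subarray: [2, -1, 13, -13, 11, 4]
Maximum sum: 16

The maximum subarray is [2, -1, 13, -13, 11, 4] with sum 16. This subarray runs from index 2 to index 7.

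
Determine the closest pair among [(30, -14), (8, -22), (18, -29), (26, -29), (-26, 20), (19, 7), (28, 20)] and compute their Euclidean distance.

Computing all pairwise distances among 7 points:

d((30, -14), (8, -22)) = 23.4094
d((30, -14), (18, -29)) = 19.2094
d((30, -14), (26, -29)) = 15.5242
d((30, -14), (-26, 20)) = 65.5134
d((30, -14), (19, 7)) = 23.7065
d((30, -14), (28, 20)) = 34.0588
d((8, -22), (18, -29)) = 12.2066
d((8, -22), (26, -29)) = 19.3132
d((8, -22), (-26, 20)) = 54.037
d((8, -22), (19, 7)) = 31.0161
d((8, -22), (28, 20)) = 46.5188
d((18, -29), (26, -29)) = 8.0 <-- minimum
d((18, -29), (-26, 20)) = 65.8559
d((18, -29), (19, 7)) = 36.0139
d((18, -29), (28, 20)) = 50.01
d((26, -29), (-26, 20)) = 71.4493
d((26, -29), (19, 7)) = 36.6742
d((26, -29), (28, 20)) = 49.0408
d((-26, 20), (19, 7)) = 46.8402
d((-26, 20), (28, 20)) = 54.0
d((19, 7), (28, 20)) = 15.8114

Closest pair: (18, -29) and (26, -29) with distance 8.0

The closest pair is (18, -29) and (26, -29) with Euclidean distance 8.0. For 7 points, brute-force pairwise comparison is shown above. For large n, the divide-and-conquer algorithm (sort by x, recurse on halves, check the dividing strip) achieves O(n log n).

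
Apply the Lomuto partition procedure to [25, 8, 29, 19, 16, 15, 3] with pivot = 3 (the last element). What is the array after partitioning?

Lomuto partition with pivot = 3:

Initial array: [25, 8, 29, 19, 16, 15, 3]

arr[0]=25 > 3: no swap
arr[1]=8 > 3: no swap
arr[2]=29 > 3: no swap
arr[3]=19 > 3: no swap
arr[4]=16 > 3: no swap
arr[5]=15 > 3: no swap

Place pivot at position 0: [3, 8, 29, 19, 16, 15, 25]
Pivot position: 0

After partitioning with pivot 3, the array becomes [3, 8, 29, 19, 16, 15, 25]. The pivot is placed at index 0. All elements to the left of the pivot are <= 3, and all elements to the right are > 3.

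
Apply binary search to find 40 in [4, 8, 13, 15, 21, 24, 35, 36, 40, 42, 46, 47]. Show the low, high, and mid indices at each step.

Binary search for 40 in [4, 8, 13, 15, 21, 24, 35, 36, 40, 42, 46, 47]:

lo=0, hi=11, mid=5, arr[mid]=24 -> 24 < 40, search right half
lo=6, hi=11, mid=8, arr[mid]=40 -> Found target at index 8!

Binary search finds 40 at index 8 after 2 comparisons. The search repeatedly halves the search space by comparing with the middle element.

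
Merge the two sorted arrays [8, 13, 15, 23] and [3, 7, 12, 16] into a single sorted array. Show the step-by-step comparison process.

Merging process:

Compare 8 vs 3: take 3 from right. Merged: [3]
Compare 8 vs 7: take 7 from right. Merged: [3, 7]
Compare 8 vs 12: take 8 from left. Merged: [3, 7, 8]
Compare 13 vs 12: take 12 from right. Merged: [3, 7, 8, 12]
Compare 13 vs 16: take 13 from left. Merged: [3, 7, 8, 12, 13]
Compare 15 vs 16: take 15 from left. Merged: [3, 7, 8, 12, 13, 15]
Compare 23 vs 16: take 16 from right. Merged: [3, 7, 8, 12, 13, 15, 16]
Append remaining from left: [23]. Merged: [3, 7, 8, 12, 13, 15, 16, 23]

Final merged array: [3, 7, 8, 12, 13, 15, 16, 23]
Total comparisons: 7

The merged array is [3, 7, 8, 12, 13, 15, 16, 23], requiring 7 comparisons. The merge step runs in O(n) time where n is the total number of elements.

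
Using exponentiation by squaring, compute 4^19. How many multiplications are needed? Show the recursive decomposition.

Computing 4^19 by squaring (build up from 4^1; each line after the first costs one multiplication):

4^1 = 4
4^2 = (4^1)^2 = 4^2 = 16
4^4 = (4^2)^2 = 16^2 = 256
4^8 = (4^4)^2 = 256^2 = 65536
4^9 = 4 * 4^8 = 4 * 65536 = 262144
4^18 = (4^9)^2 = 262144^2 = 68719476736
4^19 = 4 * 4^18 = 4 * 68719476736 = 274877906944

Result: 274877906944
Multiplications needed: 6 (6 lines after 4^1)

4^19 = 274877906944. Using exponentiation by squaring, this requires 6 multiplications. The key idea: if the exponent is even, square the half-power; if odd, multiply by the base once.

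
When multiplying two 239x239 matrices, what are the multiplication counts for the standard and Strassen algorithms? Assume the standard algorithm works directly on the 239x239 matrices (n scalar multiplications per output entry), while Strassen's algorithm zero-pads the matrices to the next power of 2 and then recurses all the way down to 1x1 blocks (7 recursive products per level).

Matrix multiplication for 239x239 matrices:

Strassen's algorithm requires power-of-2 dimensions. Pad 239x239 to 256x256 (next power of 2).

Standard algorithm: 239^3 = 13651919 multiplications
Strassen's algorithm: 7^(log2(256)) = 7^8 = 5764801 multiplications
Savings: 13651919 - 5764801 = 7887118 multiplications

Standard: 13651919 multiplications (239^3). Strassen: 5764801 multiplications (7^8, after padding to 256x256). Strassen reduces 8 recursive multiplications to 7 at each level.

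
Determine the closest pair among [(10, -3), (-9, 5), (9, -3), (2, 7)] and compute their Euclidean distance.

Computing all pairwise distances among 4 points:

d((10, -3), (-9, 5)) = 20.6155
d((10, -3), (9, -3)) = 1.0 <-- minimum
d((10, -3), (2, 7)) = 12.8062
d((-9, 5), (9, -3)) = 19.6977
d((-9, 5), (2, 7)) = 11.1803
d((9, -3), (2, 7)) = 12.2066

Closest pair: (10, -3) and (9, -3) with distance 1.0

The closest pair is (10, -3) and (9, -3) with Euclidean distance 1.0. For 4 points, brute-force pairwise comparison is shown above. For large n, the divide-and-conquer algorithm (sort by x, recurse on halves, check the dividing strip) achieves O(n log n).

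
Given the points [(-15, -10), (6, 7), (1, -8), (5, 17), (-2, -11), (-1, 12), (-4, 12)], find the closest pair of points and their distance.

Computing all pairwise distances among 7 points:

d((-15, -10), (6, 7)) = 27.0185
d((-15, -10), (1, -8)) = 16.1245
d((-15, -10), (5, 17)) = 33.6006
d((-15, -10), (-2, -11)) = 13.0384
d((-15, -10), (-1, 12)) = 26.0768
d((-15, -10), (-4, 12)) = 24.5967
d((6, 7), (1, -8)) = 15.8114
d((6, 7), (5, 17)) = 10.0499
d((6, 7), (-2, -11)) = 19.6977
d((6, 7), (-1, 12)) = 8.6023
d((6, 7), (-4, 12)) = 11.1803
d((1, -8), (5, 17)) = 25.318
d((1, -8), (-2, -11)) = 4.2426
d((1, -8), (-1, 12)) = 20.0998
d((1, -8), (-4, 12)) = 20.6155
d((5, 17), (-2, -11)) = 28.8617
d((5, 17), (-1, 12)) = 7.8102
d((5, 17), (-4, 12)) = 10.2956
d((-2, -11), (-1, 12)) = 23.0217
d((-2, -11), (-4, 12)) = 23.0868
d((-1, 12), (-4, 12)) = 3.0 <-- minimum

Closest pair: (-1, 12) and (-4, 12) with distance 3.0

The closest pair is (-1, 12) and (-4, 12) with Euclidean distance 3.0. For 7 points, brute-force pairwise comparison is shown above. For large n, the divide-and-conquer algorithm (sort by x, recurse on halves, check the dividing strip) achieves O(n log n).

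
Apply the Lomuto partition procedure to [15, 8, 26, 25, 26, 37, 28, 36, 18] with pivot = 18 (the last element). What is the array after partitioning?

Lomuto partition with pivot = 18:

Initial array: [15, 8, 26, 25, 26, 37, 28, 36, 18]

arr[0]=15 <= 18: swap with position 0, array becomes [15, 8, 26, 25, 26, 37, 28, 36, 18]
arr[1]=8 <= 18: swap with position 1, array becomes [15, 8, 26, 25, 26, 37, 28, 36, 18]
arr[2]=26 > 18: no swap
arr[3]=25 > 18: no swap
arr[4]=26 > 18: no swap
arr[5]=37 > 18: no swap
arr[6]=28 > 18: no swap
arr[7]=36 > 18: no swap

Place pivot at position 2: [15, 8, 18, 25, 26, 37, 28, 36, 26]
Pivot position: 2

After partitioning with pivot 18, the array becomes [15, 8, 18, 25, 26, 37, 28, 36, 26]. The pivot is placed at index 2. All elements to the left of the pivot are <= 18, and all elements to the right are > 18.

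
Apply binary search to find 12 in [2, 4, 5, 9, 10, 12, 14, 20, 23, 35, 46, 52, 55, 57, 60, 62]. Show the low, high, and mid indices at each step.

Binary search for 12 in [2, 4, 5, 9, 10, 12, 14, 20, 23, 35, 46, 52, 55, 57, 60, 62]:

lo=0, hi=15, mid=7, arr[mid]=20 -> 20 > 12, search left half
lo=0, hi=6, mid=3, arr[mid]=9 -> 9 < 12, search right half
lo=4, hi=6, mid=5, arr[mid]=12 -> Found target at index 5!

Binary search finds 12 at index 5 after 3 comparisons. The search repeatedly halves the search space by comparing with the middle element.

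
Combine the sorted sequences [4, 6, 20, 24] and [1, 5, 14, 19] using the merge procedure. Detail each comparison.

Merging process:

Compare 4 vs 1: take 1 from right. Merged: [1]
Compare 4 vs 5: take 4 from left. Merged: [1, 4]
Compare 6 vs 5: take 5 from right. Merged: [1, 4, 5]
Compare 6 vs 14: take 6 from left. Merged: [1, 4, 5, 6]
Compare 20 vs 14: take 14 from right. Merged: [1, 4, 5, 6, 14]
Compare 20 vs 19: take 19 from right. Merged: [1, 4, 5, 6, 14, 19]
Append remaining from left: [20, 24]. Merged: [1, 4, 5, 6, 14, 19, 20, 24]

Final merged array: [1, 4, 5, 6, 14, 19, 20, 24]
Total comparisons: 6

The merged array is [1, 4, 5, 6, 14, 19, 20, 24], requiring 6 comparisons. The merge step runs in O(n) time where n is the total number of elements.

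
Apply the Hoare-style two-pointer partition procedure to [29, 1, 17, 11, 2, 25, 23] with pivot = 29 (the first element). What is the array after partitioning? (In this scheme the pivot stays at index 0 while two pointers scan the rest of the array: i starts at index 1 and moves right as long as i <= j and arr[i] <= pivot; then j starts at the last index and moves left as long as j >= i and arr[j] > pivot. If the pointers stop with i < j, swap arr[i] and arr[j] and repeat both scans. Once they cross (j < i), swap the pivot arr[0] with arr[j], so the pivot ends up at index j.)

Hoare-style two-pointer partition with pivot = 29:

Initial array: [29, 1, 17, 11, 2, 25, 23]

Pointers start at i = 1, j = 6.
i ends at 7, j ends at 6: the pointers have crossed (j < i), so scanning stops.

Swap pivot arr[0] with arr[6] to place pivot at position 6: [23, 1, 17, 11, 2, 25, 29]
Pivot position: 6

After partitioning with pivot 29, the array becomes [23, 1, 17, 11, 2, 25, 29]. The pivot is placed at index 6. All elements to the left of the pivot are <= 29, and all elements to the right are > 29.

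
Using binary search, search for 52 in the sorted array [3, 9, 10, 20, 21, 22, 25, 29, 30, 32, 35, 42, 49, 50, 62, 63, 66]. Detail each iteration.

Binary search for 52 in [3, 9, 10, 20, 21, 22, 25, 29, 30, 32, 35, 42, 49, 50, 62, 63, 66]:

lo=0, hi=16, mid=8, arr[mid]=30 -> 30 < 52, search right half
lo=9, hi=16, mid=12, arr[mid]=49 -> 49 < 52, search right half
lo=13, hi=16, mid=14, arr[mid]=62 -> 62 > 52, search left half
lo=13, hi=13, mid=13, arr[mid]=50 -> 50 < 52, search right half
lo=14 > hi=13, target 52 not found

Binary search determines that 52 is not in the array after 4 comparisons. The search space was exhausted without finding the target.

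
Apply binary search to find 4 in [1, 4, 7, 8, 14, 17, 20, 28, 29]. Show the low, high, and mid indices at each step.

Binary search for 4 in [1, 4, 7, 8, 14, 17, 20, 28, 29]:

lo=0, hi=8, mid=4, arr[mid]=14 -> 14 > 4, search left half
lo=0, hi=3, mid=1, arr[mid]=4 -> Found target at index 1!

Binary search finds 4 at index 1 after 2 comparisons. The search repeatedly halves the search space by comparing with the middle element.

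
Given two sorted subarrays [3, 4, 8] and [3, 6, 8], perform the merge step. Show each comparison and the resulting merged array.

Merging process:

Compare 3 vs 3: take 3 from left. Merged: [3]
Compare 4 vs 3: take 3 from right. Merged: [3, 3]
Compare 4 vs 6: take 4 from left. Merged: [3, 3, 4]
Compare 8 vs 6: take 6 from right. Merged: [3, 3, 4, 6]
Compare 8 vs 8: take 8 from left. Merged: [3, 3, 4, 6, 8]
Append remaining from right: [8]. Merged: [3, 3, 4, 6, 8, 8]

Final merged array: [3, 3, 4, 6, 8, 8]
Total comparisons: 5

The merged array is [3, 3, 4, 6, 8, 8], requiring 5 comparisons. The merge step runs in O(n) time where n is the total number of elements.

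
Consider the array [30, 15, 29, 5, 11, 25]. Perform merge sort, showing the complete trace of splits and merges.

Merge sort trace:

Split: [30, 15, 29, 5, 11, 25] -> [30, 15, 29] and [5, 11, 25]
  Split: [30, 15, 29] -> [30] and [15, 29]
    Split: [15, 29] -> [15] and [29]
    Merge: [15] + [29] -> [15, 29]
  Merge: [30] + [15, 29] -> [15, 29, 30]
  Split: [5, 11, 25] -> [5] and [11, 25]
    Split: [11, 25] -> [11] and [25]
    Merge: [11] + [25] -> [11, 25]
  Merge: [5] + [11, 25] -> [5, 11, 25]
Merge: [15, 29, 30] + [5, 11, 25] -> [5, 11, 15, 25, 29, 30]

Final sorted array: [5, 11, 15, 25, 29, 30]

The merge sort proceeds by recursively splitting the array and merging sorted halves.
After all merges, the sorted array is [5, 11, 15, 25, 29, 30].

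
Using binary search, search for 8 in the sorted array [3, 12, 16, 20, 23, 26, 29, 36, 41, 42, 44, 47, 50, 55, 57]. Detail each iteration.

Binary search for 8 in [3, 12, 16, 20, 23, 26, 29, 36, 41, 42, 44, 47, 50, 55, 57]:

lo=0, hi=14, mid=7, arr[mid]=36 -> 36 > 8, search left half
lo=0, hi=6, mid=3, arr[mid]=20 -> 20 > 8, search left half
lo=0, hi=2, mid=1, arr[mid]=12 -> 12 > 8, search left half
lo=0, hi=0, mid=0, arr[mid]=3 -> 3 < 8, search right half
lo=1 > hi=0, target 8 not found

Binary search determines that 8 is not in the array after 4 comparisons. The search space was exhausted without finding the target.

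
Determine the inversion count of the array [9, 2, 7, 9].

Finding inversions in [9, 2, 7, 9]:

(0, 1): arr[0]=9 > arr[1]=2
(0, 2): arr[0]=9 > arr[2]=7

Total inversions: 2

The array has 2 inversion(s): (0,1), (0,2). Each pair (i,j) satisfies i < j and arr[i] > arr[j].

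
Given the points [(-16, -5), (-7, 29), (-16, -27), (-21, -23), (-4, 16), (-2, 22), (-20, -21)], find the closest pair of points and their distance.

Computing all pairwise distances among 7 points:

d((-16, -5), (-7, 29)) = 35.171
d((-16, -5), (-16, -27)) = 22.0
d((-16, -5), (-21, -23)) = 18.6815
d((-16, -5), (-4, 16)) = 24.1868
d((-16, -5), (-2, 22)) = 30.4138
d((-16, -5), (-20, -21)) = 16.4924
d((-7, 29), (-16, -27)) = 56.7186
d((-7, 29), (-21, -23)) = 53.8516
d((-7, 29), (-4, 16)) = 13.3417
d((-7, 29), (-2, 22)) = 8.6023
d((-7, 29), (-20, -21)) = 51.6624
d((-16, -27), (-21, -23)) = 6.4031
d((-16, -27), (-4, 16)) = 44.643
d((-16, -27), (-2, 22)) = 50.9608
d((-16, -27), (-20, -21)) = 7.2111
d((-21, -23), (-4, 16)) = 42.5441
d((-21, -23), (-2, 22)) = 48.8467
d((-21, -23), (-20, -21)) = 2.2361 <-- minimum
d((-4, 16), (-2, 22)) = 6.3246
d((-4, 16), (-20, -21)) = 40.3113
d((-2, 22), (-20, -21)) = 46.6154

Closest pair: (-21, -23) and (-20, -21) with distance 2.2361

The closest pair is (-21, -23) and (-20, -21) with Euclidean distance 2.2361. For 7 points, brute-force pairwise comparison is shown above. For large n, the divide-and-conquer algorithm (sort by x, recurse on halves, check the dividing strip) achieves O(n log n).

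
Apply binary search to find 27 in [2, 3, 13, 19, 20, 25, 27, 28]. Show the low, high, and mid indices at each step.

Binary search for 27 in [2, 3, 13, 19, 20, 25, 27, 28]:

lo=0, hi=7, mid=3, arr[mid]=19 -> 19 < 27, search right half
lo=4, hi=7, mid=5, arr[mid]=25 -> 25 < 27, search right half
lo=6, hi=7, mid=6, arr[mid]=27 -> Found target at index 6!

Binary search finds 27 at index 6 after 3 comparisons. The search repeatedly halves the search space by comparing with the middle element.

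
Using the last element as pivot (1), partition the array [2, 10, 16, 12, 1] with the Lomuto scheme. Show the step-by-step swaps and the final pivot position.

Lomuto partition with pivot = 1:

Initial array: [2, 10, 16, 12, 1]

arr[0]=2 > 1: no swap
arr[1]=10 > 1: no swap
arr[2]=16 > 1: no swap
arr[3]=12 > 1: no swap

Place pivot at position 0: [1, 10, 16, 12, 2]
Pivot position: 0

After partitioning with pivot 1, the array becomes [1, 10, 16, 12, 2]. The pivot is placed at index 0. All elements to the left of the pivot are <= 1, and all elements to the right are > 1.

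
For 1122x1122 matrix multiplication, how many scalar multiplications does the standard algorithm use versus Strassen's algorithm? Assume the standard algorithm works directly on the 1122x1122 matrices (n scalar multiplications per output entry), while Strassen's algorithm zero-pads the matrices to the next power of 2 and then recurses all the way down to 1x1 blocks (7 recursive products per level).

Matrix multiplication for 1122x1122 matrices:

Strassen's algorithm requires power-of-2 dimensions. Pad 1122x1122 to 2048x2048 (next power of 2).

Standard algorithm: 1122^3 = 1412467848 multiplications
Strassen's algorithm: 7^(log2(2048)) = 7^11 = 1977326743 multiplications
Difference: 1412467848 - 1977326743 = -564858895 (Strassen uses MORE here due to padding overhead — for small or just-over-power-of-2 n, padding can outweigh the per-level savings)

Standard: 1412467848 multiplications (1122^3). Strassen: 1977326743 multiplications (7^11, after padding to 2048x2048). Strassen reduces 8 recursive multiplications to 7 at each level.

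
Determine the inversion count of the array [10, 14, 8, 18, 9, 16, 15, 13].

Finding inversions in [10, 14, 8, 18, 9, 16, 15, 13]:

(0, 2): arr[0]=10 > arr[2]=8
(0, 4): arr[0]=10 > arr[4]=9
(1, 2): arr[1]=14 > arr[2]=8
(1, 4): arr[1]=14 > arr[4]=9
(1, 7): arr[1]=14 > arr[7]=13
(3, 4): arr[3]=18 > arr[4]=9
(3, 5): arr[3]=18 > arr[5]=16
(3, 6): arr[3]=18 > arr[6]=15
(3, 7): arr[3]=18 > arr[7]=13
(5, 6): arr[5]=16 > arr[6]=15
(5, 7): arr[5]=16 > arr[7]=13
(6, 7): arr[6]=15 > arr[7]=13

Total inversions: 12

The array has 12 inversion(s): (0,2), (0,4), (1,2), (1,4), (1,7), (3,4), (3,5), (3,6), (3,7), (5,6), (5,7), (6,7). Each pair (i,j) satisfies i < j and arr[i] > arr[j].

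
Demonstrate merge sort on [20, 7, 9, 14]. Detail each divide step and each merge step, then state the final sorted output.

Merge sort trace:

Split: [20, 7, 9, 14] -> [20, 7] and [9, 14]
  Split: [20, 7] -> [20] and [7]
  Merge: [20] + [7] -> [7, 20]
  Split: [9, 14] -> [9] and [14]
  Merge: [9] + [14] -> [9, 14]
Merge: [7, 20] + [9, 14] -> [7, 9, 14, 20]

Final sorted array: [7, 9, 14, 20]

The merge sort proceeds by recursively splitting the array and merging sorted halves.
After all merges, the sorted array is [7, 9, 14, 20].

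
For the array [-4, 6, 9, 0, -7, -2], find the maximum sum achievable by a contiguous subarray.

Using Kadane's algorithm on [-4, 6, 9, 0, -7, -2]:

Scanning through the array:
Position 1 (value 6): max_ending_here = 6, max_so_far = 6
Position 2 (value 9): max_ending_here = 15, max_so_far = 15
Position 3 (value 0): max_ending_here = 15, max_so_far = 15
Position 4 (value -7): max_ending_here = 8, max_so_far = 15
Position 5 (value -2): max_ending_here = 6, max_so_far = 15

Maximum subarray: [6, 9]
Maximum sum: 15

The maximum subarray is [6, 9] with sum 15. This subarray runs from index 1 to index 2.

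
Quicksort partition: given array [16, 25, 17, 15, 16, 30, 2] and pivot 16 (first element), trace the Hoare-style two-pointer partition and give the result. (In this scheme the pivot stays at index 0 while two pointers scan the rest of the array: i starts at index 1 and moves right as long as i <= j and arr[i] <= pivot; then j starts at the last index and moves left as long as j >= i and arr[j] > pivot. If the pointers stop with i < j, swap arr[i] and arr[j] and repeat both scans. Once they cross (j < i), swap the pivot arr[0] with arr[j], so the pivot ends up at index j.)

Hoare-style two-pointer partition with pivot = 16:

Initial array: [16, 25, 17, 15, 16, 30, 2]

Pointers start at i = 1, j = 6.
i stops at index 1 (arr[1]=25 > 16), j stops at index 6 (arr[6]=2 <= 16): swap arr[1] and arr[6], array becomes [16, 2, 17, 15, 16, 30, 25]
i stops at index 2 (arr[2]=17 > 16), j stops at index 4 (arr[4]=16 <= 16): swap arr[2] and arr[4], array becomes [16, 2, 16, 15, 17, 30, 25]
i ends at 4, j ends at 3: the pointers have crossed (j < i), so scanning stops.

Swap pivot arr[0] with arr[3] to place pivot at position 3: [15, 2, 16, 16, 17, 30, 25]
Pivot position: 3

After partitioning with pivot 16, the array becomes [15, 2, 16, 16, 17, 30, 25]. The pivot is placed at index 3. All elements to the left of the pivot are <= 16, and all elements to the right are > 16.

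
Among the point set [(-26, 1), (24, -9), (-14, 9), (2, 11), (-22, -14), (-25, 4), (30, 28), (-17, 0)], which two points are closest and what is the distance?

Computing all pairwise distances among 8 points:

d((-26, 1), (24, -9)) = 50.9902
d((-26, 1), (-14, 9)) = 14.4222
d((-26, 1), (2, 11)) = 29.7321
d((-26, 1), (-22, -14)) = 15.5242
d((-26, 1), (-25, 4)) = 3.1623 <-- minimum
d((-26, 1), (30, 28)) = 62.1691
d((-26, 1), (-17, 0)) = 9.0554
d((24, -9), (-14, 9)) = 42.0476
d((24, -9), (2, 11)) = 29.7321
d((24, -9), (-22, -14)) = 46.2709
d((24, -9), (-25, 4)) = 50.6952
d((24, -9), (30, 28)) = 37.4833
d((24, -9), (-17, 0)) = 41.9762
d((-14, 9), (2, 11)) = 16.1245
d((-14, 9), (-22, -14)) = 24.3516
d((-14, 9), (-25, 4)) = 12.083
d((-14, 9), (30, 28)) = 47.927
d((-14, 9), (-17, 0)) = 9.4868
d((2, 11), (-22, -14)) = 34.6554
d((2, 11), (-25, 4)) = 27.8927
d((2, 11), (30, 28)) = 32.7567
d((2, 11), (-17, 0)) = 21.9545
d((-22, -14), (-25, 4)) = 18.2483
d((-22, -14), (30, 28)) = 66.8431
d((-22, -14), (-17, 0)) = 14.8661
d((-25, 4), (30, 28)) = 60.0083
d((-25, 4), (-17, 0)) = 8.9443
d((30, 28), (-17, 0)) = 54.7083

Closest pair: (-26, 1) and (-25, 4) with distance 3.1623

The closest pair is (-26, 1) and (-25, 4) with Euclidean distance 3.1623. For 8 points, brute-force pairwise comparison is shown above. For large n, the divide-and-conquer algorithm (sort by x, recurse on halves, check the dividing strip) achieves O(n log n).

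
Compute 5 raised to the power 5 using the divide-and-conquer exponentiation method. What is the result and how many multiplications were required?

Computing 5^5 by squaring (build up from 5^1; each line after the first costs one multiplication):

5^1 = 5
5^2 = (5^1)^2 = 5^2 = 25
5^4 = (5^2)^2 = 25^2 = 625
5^5 = 5 * 5^4 = 5 * 625 = 3125

Result: 3125
Multiplications needed: 3 (3 lines after 5^1)

5^5 = 3125. Using exponentiation by squaring, this requires 3 multiplications. The key idea: if the exponent is even, square the half-power; if odd, multiply by the base once.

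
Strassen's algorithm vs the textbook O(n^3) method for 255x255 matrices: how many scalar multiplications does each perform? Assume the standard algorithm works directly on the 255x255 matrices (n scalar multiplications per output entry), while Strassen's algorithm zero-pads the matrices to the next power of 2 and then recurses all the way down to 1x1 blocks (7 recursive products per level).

Matrix multiplication for 255x255 matrices:

Strassen's algorithm requires power-of-2 dimensions. Pad 255x255 to 256x256 (next power of 2).

Standard algorithm: 255^3 = 16581375 multiplications
Strassen's algorithm: 7^(log2(256)) = 7^8 = 5764801 multiplications
Savings: 16581375 - 5764801 = 10816574 multiplications

Standard: 16581375 multiplications (255^3). Strassen: 5764801 multiplications (7^8, after padding to 256x256). Strassen reduces 8 recursive multiplications to 7 at each level.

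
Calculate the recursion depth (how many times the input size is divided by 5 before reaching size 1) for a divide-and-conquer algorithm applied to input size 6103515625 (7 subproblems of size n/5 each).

For divide and conquer with division factor 5:

Problem sizes at each level:
Level 0: 6103515625
Level 1: 1220703125
Level 2: 244140625
Level 3: 48828125
Level 4: 9765625
Level 5: 1953125
Level 6: 390625
Level 7: 78125
Level 8: 15625
Level 9: 3125
Level 10: 625
Level 11: 125
Level 12: 25
Level 13: 5
Level 14: 1

The root is level 0 and the size-1 base case is level 14 (the tree spans levels 0 through 14, i.e. 15 levels counting the root), so the depth is the number of divisions: log_5(6103515625) = 14

The recursion tree depth is log_5(6103515625) = 14. At each level, the problem size is divided by 5, so it takes 14 divisions to reduce to a base case of size 1. The algorithm makes 7 recursive calls at each level.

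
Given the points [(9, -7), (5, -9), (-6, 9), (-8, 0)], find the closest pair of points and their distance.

Computing all pairwise distances among 4 points:

d((9, -7), (5, -9)) = 4.4721 <-- minimum
d((9, -7), (-6, 9)) = 21.9317
d((9, -7), (-8, 0)) = 18.3848
d((5, -9), (-6, 9)) = 21.095
d((5, -9), (-8, 0)) = 15.8114
d((-6, 9), (-8, 0)) = 9.2195

Closest pair: (9, -7) and (5, -9) with distance 4.4721

The closest pair is (9, -7) and (5, -9) with Euclidean distance 4.4721. For 4 points, brute-force pairwise comparison is shown above. For large n, the divide-and-conquer algorithm (sort by x, recurse on halves, check the dividing strip) achieves O(n log n).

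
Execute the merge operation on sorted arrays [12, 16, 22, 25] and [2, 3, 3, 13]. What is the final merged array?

Merging process:

Compare 12 vs 2: take 2 from right. Merged: [2]
Compare 12 vs 3: take 3 from right. Merged: [2, 3]
Compare 12 vs 3: take 3 from right. Merged: [2, 3, 3]
Compare 12 vs 13: take 12 from left. Merged: [2, 3, 3, 12]
Compare 16 vs 13: take 13 from right. Merged: [2, 3, 3, 12, 13]
Append remaining from left: [16, 22, 25]. Merged: [2, 3, 3, 12, 13, 16, 22, 25]

Final merged array: [2, 3, 3, 12, 13, 16, 22, 25]
Total comparisons: 5

The merged array is [2, 3, 3, 12, 13, 16, 22, 25], requiring 5 comparisons. The merge step runs in O(n) time where n is the total number of elements.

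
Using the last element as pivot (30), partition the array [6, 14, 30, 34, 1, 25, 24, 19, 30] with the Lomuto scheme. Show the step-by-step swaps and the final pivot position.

Lomuto partition with pivot = 30:

Initial array: [6, 14, 30, 34, 1, 25, 24, 19, 30]

arr[0]=6 <= 30: swap with position 0, array becomes [6, 14, 30, 34, 1, 25, 24, 19, 30]
arr[1]=14 <= 30: swap with position 1, array becomes [6, 14, 30, 34, 1, 25, 24, 19, 30]
arr[2]=30 <= 30: swap with position 2, array becomes [6, 14, 30, 34, 1, 25, 24, 19, 30]
arr[3]=34 > 30: no swap
arr[4]=1 <= 30: swap with position 3, array becomes [6, 14, 30, 1, 34, 25, 24, 19, 30]
arr[5]=25 <= 30: swap with position 4, array becomes [6, 14, 30, 1, 25, 34, 24, 19, 30]
arr[6]=24 <= 30: swap with position 5, array becomes [6, 14, 30, 1, 25, 24, 34, 19, 30]
arr[7]=19 <= 30: swap with position 6, array becomes [6, 14, 30, 1, 25, 24, 19, 34, 30]

Place pivot at position 7: [6, 14, 30, 1, 25, 24, 19, 30, 34]
Pivot position: 7

After partitioning with pivot 30, the array becomes [6, 14, 30, 1, 25, 24, 19, 30, 34]. The pivot is placed at index 7. All elements to the left of the pivot are <= 30, and all elements to the right are > 30.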